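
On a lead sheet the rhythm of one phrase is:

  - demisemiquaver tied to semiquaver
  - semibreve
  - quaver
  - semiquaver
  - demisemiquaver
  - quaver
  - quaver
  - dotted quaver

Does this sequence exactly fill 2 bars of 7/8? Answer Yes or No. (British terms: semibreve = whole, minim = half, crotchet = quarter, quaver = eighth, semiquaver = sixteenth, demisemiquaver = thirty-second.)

Yes

One bar of 7/8 = 28 thirty-second notes, so 2 bars = 56.
Working in thirty-second notes: demisemiquaver tied to semiquaver (demisemiquaver + semiquaver) = 3; semibreve = 32; quaver = 4; semiquaver = 2; demisemiquaver = 1; quaver = 4; quaver = 4; dotted quaver = 6.
Adding: 3 + 32 + 4 + 2 + 1 + 4 + 4 + 6 = 56.
56 equals 56, so the answer is Yes.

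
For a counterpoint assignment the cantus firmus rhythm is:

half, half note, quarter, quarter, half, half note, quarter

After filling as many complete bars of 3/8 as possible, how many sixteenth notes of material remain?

2

One bar of 3/8 = 3 eighth notes.
Convert each value to eighth notes: half = 4; half note = 4; quarter = 2; quarter = 2; half = 4; half note = 4; quarter = 2.
Altogether 4 + 4 + 2 + 2 + 4 + 4 + 2 = 22.
22 ÷ 3 = 7 complete bars with 1 eighth note remaining = 2 sixteenth notes.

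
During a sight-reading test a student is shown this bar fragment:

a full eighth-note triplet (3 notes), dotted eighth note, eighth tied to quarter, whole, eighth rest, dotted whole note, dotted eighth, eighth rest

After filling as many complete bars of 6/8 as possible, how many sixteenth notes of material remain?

0

One bar of 6/8 = 12 sixteenth notes.
Express everything in sixteenth notes: a full eighth-note triplet (3 notes) (three triplet eighths span one quarter) = 4; dotted eighth note = 3; eighth tied to quarter (eighth + quarter) = 6; whole = 16; eighth rest = 2; dotted whole note = 24; dotted eighth = 3; eighth rest = 2.
Altogether 4 + 3 + 6 + 16 + 2 + 24 + 3 + 2 = 60.
60 ÷ 12 = 5 complete bars with 0 sixteenth notes remaining.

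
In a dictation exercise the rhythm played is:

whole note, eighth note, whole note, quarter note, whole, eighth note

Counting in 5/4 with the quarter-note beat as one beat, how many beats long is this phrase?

14

One quarter-note beat = 2 eighth notes.
Each duration in eighth notes: whole note = 8; eighth note = 1; whole note = 8; quarter note = 2; whole = 8; eighth note = 1.
Altogether 8 + 1 + 8 + 2 + 8 + 1 = 28.
28 ÷ 2 = 14 beats.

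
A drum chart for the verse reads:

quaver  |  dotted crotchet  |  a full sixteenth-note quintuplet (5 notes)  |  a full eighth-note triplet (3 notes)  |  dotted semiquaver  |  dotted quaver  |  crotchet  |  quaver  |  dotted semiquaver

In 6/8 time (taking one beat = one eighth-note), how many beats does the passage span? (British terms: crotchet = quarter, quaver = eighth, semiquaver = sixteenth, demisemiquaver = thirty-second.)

14

One eighth-note beat = 4 thirty-second notes.
In thirty-second notes: quaver = 4; dotted crotchet = 12; a full sixteenth-note quintuplet (5 notes) (five quintuplet sixteenths span one quarter) = 8; a full eighth-note triplet (3 notes) (three triplet eighths span one quarter) = 8; dotted semiquaver = 3; dotted quaver = 6; crotchet = 8; quaver = 4; dotted semiquaver = 3.
Altogether 4 + 12 + 8 + 8 + 3 + 6 + 8 + 4 + 3 = 56.
56 ÷ 4 = 14 beats.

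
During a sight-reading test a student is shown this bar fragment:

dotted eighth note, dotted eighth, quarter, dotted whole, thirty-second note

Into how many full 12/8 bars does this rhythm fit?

1

One bar of 12/8 = 48 thirty-second notes.
Working in thirty-second notes: dotted eighth note = 6; dotted eighth = 6; quarter = 8; dotted whole = 48; thirty-second note = 1.
Adding: 6 + 6 + 8 + 48 + 1 = 69.
69 ÷ 48 = 1 complete bar with 21 left over.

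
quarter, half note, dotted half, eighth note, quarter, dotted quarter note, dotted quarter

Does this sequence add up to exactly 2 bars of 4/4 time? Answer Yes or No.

No

One bar of 4/4 = 8 eighth notes, so 2 bars = 16.
In eighth notes: quarter = 2; half note = 4; dotted half = 6; eighth note = 1; quarter = 2; dotted quarter note = 3; dotted quarter = 3.
Altogether 2 + 4 + 6 + 1 + 2 + 3 + 3 = 21.
21 exceeds 16, so the answer is No.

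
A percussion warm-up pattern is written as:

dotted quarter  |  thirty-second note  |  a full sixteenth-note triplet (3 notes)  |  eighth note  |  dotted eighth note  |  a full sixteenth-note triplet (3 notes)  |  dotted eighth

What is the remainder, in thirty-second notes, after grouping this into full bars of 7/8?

One bar of 7/8 = 28 thirty-second notes.
Each duration in thirty-second notes: dotted quarter = 12; thirty-second note = 1; a full sixteenth-note triplet (3 notes) (three triplet sixteenths span one eighth) = 4; eighth note = 4; dotted eighth note = 6; a full sixteenth-note triplet (3 notes) (three triplet sixteenths span one eighth) = 4; dotted eighth = 6.
Total: 12 + 1 + 4 + 4 + 6 + 4 + 6 = 37.
37 ÷ 28 = 1 complete bar with 9 thirty-second notes remaining.

9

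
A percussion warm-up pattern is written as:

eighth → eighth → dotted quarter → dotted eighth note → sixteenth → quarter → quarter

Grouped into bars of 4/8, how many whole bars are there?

One bar of 4/8 = 8 sixteenth notes.
Convert each value to sixteenth notes: eighth = 2; eighth = 2; dotted quarter = 6; dotted eighth note = 3; sixteenth = 1; quarter = 4; quarter = 4.
Sum: 2 + 2 + 6 + 3 + 1 + 4 + 4 = 22.
22 ÷ 8 = 2 complete bars with 6 left over.

2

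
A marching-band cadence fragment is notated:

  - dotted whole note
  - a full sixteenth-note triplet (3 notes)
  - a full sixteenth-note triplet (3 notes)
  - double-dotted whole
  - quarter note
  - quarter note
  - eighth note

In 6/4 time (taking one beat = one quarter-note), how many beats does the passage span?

16.5

One quarter-note beat = 2 eighth notes.
Working in eighth notes: dotted whole note = 12; a full sixteenth-note triplet (3 notes) (three triplet sixteenths span one eighth) = 1; a full sixteenth-note triplet (3 notes) (three triplet sixteenths span one eighth) = 1; double-dotted whole = 14; quarter note = 2; quarter note = 2; eighth note = 1.
Sum: 12 + 1 + 1 + 14 + 2 + 2 + 1 = 33.
33 ÷ 2 = 16.5 beats.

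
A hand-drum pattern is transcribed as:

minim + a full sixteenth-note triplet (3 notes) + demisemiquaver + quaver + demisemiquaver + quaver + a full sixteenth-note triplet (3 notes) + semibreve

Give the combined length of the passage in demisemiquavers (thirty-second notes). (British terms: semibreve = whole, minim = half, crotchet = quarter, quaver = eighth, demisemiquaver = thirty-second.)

66

Express everything in thirty-second notes: minim = 16; a full sixteenth-note triplet (3 notes) (three triplet sixteenths span one eighth) = 4; demisemiquaver = 1; quaver = 4; demisemiquaver = 1; quaver = 4; a full sixteenth-note triplet (3 notes) (three triplet sixteenths span one eighth) = 4; semibreve = 32.
Adding: 16 + 4 + 1 + 4 + 1 + 4 + 4 + 32 = 66 thirty-second notes.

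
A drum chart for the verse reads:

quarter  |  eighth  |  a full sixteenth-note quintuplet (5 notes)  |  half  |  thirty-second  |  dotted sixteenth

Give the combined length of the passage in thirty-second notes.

Express everything in thirty-second notes: quarter = 8; eighth = 4; a full sixteenth-note quintuplet (5 notes) (five quintuplet sixteenths span one quarter) = 8; half = 16; thirty-second = 1; dotted sixteenth = 3.
Altogether 8 + 4 + 8 + 16 + 1 + 3 = 40 thirty-second notes.

40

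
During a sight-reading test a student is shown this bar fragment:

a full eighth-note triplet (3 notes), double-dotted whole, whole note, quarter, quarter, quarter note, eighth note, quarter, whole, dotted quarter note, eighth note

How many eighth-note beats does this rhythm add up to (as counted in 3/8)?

One eighth-note beat = 2 sixteenth notes.
Working in sixteenth notes: a full eighth-note triplet (3 notes) (three triplet eighths span one quarter) = 4; double-dotted whole = 28; whole note = 16; quarter = 4; quarter = 4; quarter note = 4; eighth note = 2; quarter = 4; whole = 16; dotted quarter note = 6; eighth note = 2.
Sum: 4 + 28 + 16 + 4 + 4 + 4 + 2 + 4 + 16 + 6 + 2 = 90.
90 ÷ 2 = 45 beats.

45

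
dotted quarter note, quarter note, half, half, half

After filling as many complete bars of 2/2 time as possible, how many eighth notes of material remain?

1

One bar of 2/2 = 8 eighth notes.
Working in eighth notes: dotted quarter note = 3; quarter note = 2; half = 4; half = 4; half = 4.
Total: 3 + 2 + 4 + 4 + 4 = 17.
17 ÷ 8 = 2 complete bars with 1 eighth note remaining.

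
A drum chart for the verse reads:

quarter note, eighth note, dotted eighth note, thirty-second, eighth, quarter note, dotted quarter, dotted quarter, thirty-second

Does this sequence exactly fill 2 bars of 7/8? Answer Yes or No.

One bar of 7/8 = 28 thirty-second notes, so 2 bars = 56.
Each duration in thirty-second notes: quarter note = 8; eighth note = 4; dotted eighth note = 6; thirty-second = 1; eighth = 4; quarter note = 8; dotted quarter = 12; dotted quarter = 12; thirty-second = 1.
Total: 8 + 4 + 6 + 1 + 4 + 8 + 12 + 12 + 1 = 56.
56 equals 56, so the answer is Yes.

Yes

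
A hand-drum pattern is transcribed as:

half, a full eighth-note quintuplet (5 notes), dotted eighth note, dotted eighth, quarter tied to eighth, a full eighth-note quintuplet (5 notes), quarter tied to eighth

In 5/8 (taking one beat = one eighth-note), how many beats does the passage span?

21

One eighth-note beat = 2 sixteenth notes.
Working in sixteenth notes: half = 8; a full eighth-note quintuplet (5 notes) (five quintuplet eighths span one half) = 8; dotted eighth note = 3; dotted eighth = 3; quarter tied to eighth (quarter + eighth) = 6; a full eighth-note quintuplet (5 notes) (five quintuplet eighths span one half) = 8; quarter tied to eighth (quarter + eighth) = 6.
Adding: 8 + 8 + 3 + 3 + 6 + 8 + 6 = 42.
42 ÷ 2 = 21 beats.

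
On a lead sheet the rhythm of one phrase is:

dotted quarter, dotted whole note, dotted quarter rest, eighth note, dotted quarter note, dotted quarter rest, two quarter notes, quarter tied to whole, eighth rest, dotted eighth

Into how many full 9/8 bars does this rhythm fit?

4

One bar of 9/8 = 18 sixteenth notes.
Convert each value to sixteenth notes: dotted quarter = 6; dotted whole note = 24; dotted quarter rest = 6; eighth note = 2; dotted quarter note = 6; dotted quarter rest = 6; quarter note = 4; quarter note = 4; quarter tied to whole (quarter + whole) = 20; eighth rest = 2; dotted eighth = 3.
Sum: 6 + 24 + 6 + 2 + 6 + 6 + 4 + 4 + 20 + 2 + 3 = 83.
83 ÷ 18 = 4 complete bars with 11 left over.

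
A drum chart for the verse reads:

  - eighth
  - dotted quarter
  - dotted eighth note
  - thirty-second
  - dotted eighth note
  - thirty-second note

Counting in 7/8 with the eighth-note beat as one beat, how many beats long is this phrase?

One eighth-note beat = 4 thirty-second notes.
Each duration in thirty-second notes: eighth = 4; dotted quarter = 12; dotted eighth note = 6; thirty-second = 1; dotted eighth note = 6; thirty-second note = 1.
Adding: 4 + 12 + 6 + 1 + 6 + 1 = 30.
30 ÷ 4 = 7.5 beats.

7.5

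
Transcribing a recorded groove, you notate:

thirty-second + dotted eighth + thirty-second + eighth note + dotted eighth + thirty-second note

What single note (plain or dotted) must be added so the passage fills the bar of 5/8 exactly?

The bar of 5/8 = 20 thirty-second notes.
Convert each value to thirty-second notes: thirty-second = 1; dotted eighth = 6; thirty-second = 1; eighth note = 4; dotted eighth = 6; thirty-second note = 1.
Total: 1 + 6 + 1 + 4 + 6 + 1 = 19.
Remaining: 20 − 19 = 1 thirty-second note, which is a thirty-second note.

thirty-second note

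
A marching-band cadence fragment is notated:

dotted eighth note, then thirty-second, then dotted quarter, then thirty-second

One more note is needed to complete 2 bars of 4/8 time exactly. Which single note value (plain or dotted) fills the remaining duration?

dotted quarter note

2 bars of 4/8 = 32 thirty-second notes.
Express everything in thirty-second notes: dotted eighth note = 6; thirty-second = 1; dotted quarter = 12; thirty-second = 1.
Adding: 6 + 1 + 12 + 1 = 20.
Remaining: 32 − 20 = 12 thirty-second notes, which is a dotted quarter note.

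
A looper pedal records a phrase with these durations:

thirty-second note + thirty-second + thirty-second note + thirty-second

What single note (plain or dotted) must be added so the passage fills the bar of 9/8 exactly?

The bar of 9/8 = 36 thirty-second notes.
Express everything in thirty-second notes: thirty-second note = 1; thirty-second = 1; thirty-second note = 1; thirty-second = 1.
Total: 1 + 1 + 1 + 1 = 4.
Remaining: 36 − 4 = 32 thirty-second notes, which is a whole note.

whole note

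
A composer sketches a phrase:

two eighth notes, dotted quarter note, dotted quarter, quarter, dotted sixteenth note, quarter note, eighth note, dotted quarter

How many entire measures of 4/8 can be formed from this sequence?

4

One bar of 4/8 = 16 thirty-second notes.
In thirty-second notes: eighth note = 4; eighth note = 4; dotted quarter note = 12; dotted quarter = 12; quarter = 8; dotted sixteenth note = 3; quarter note = 8; eighth note = 4; dotted quarter = 12.
Altogether 4 + 4 + 12 + 12 + 8 + 3 + 8 + 4 + 12 = 67.
67 ÷ 16 = 4 complete bars with 3 left over.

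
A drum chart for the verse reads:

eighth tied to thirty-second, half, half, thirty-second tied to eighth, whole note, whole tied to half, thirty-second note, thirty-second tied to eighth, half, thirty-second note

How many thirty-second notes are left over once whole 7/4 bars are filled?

One bar of 7/4 = 56 thirty-second notes.
Each duration in thirty-second notes: eighth tied to thirty-second (eighth + thirty-second) = 5; half = 16; half = 16; thirty-second tied to eighth (thirty-second + eighth) = 5; whole note = 32; whole tied to half (whole + half) = 48; thirty-second note = 1; thirty-second tied to eighth (thirty-second + eighth) = 5; half = 16; thirty-second note = 1.
Total: 5 + 16 + 16 + 5 + 32 + 48 + 1 + 5 + 16 + 1 = 145.
145 ÷ 56 = 2 complete bars with 33 thirty-second notes remaining.

33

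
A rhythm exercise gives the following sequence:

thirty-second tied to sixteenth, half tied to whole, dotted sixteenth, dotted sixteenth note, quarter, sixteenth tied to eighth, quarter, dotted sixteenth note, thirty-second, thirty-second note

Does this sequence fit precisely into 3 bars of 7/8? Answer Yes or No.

Yes

One bar of 7/8 = 28 thirty-second notes, so 3 bars = 84.
In thirty-second notes: thirty-second tied to sixteenth (thirty-second + sixteenth) = 3; half tied to whole (half + whole) = 48; dotted sixteenth = 3; dotted sixteenth note = 3; quarter = 8; sixteenth tied to eighth (sixteenth + eighth) = 6; quarter = 8; dotted sixteenth note = 3; thirty-second = 1; thirty-second note = 1.
Total: 3 + 48 + 3 + 3 + 8 + 6 + 8 + 3 + 1 + 1 = 84.
84 equals 84, so the answer is Yes.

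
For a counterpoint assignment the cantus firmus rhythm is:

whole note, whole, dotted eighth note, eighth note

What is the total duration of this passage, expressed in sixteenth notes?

Each duration in sixteenth notes: whole note = 16; whole = 16; dotted eighth note = 3; eighth note = 2.
Sum: 16 + 16 + 3 + 2 = 37 sixteenth notes.

37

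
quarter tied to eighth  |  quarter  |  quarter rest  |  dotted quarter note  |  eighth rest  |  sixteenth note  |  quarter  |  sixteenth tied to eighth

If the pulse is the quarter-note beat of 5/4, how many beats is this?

7.5

One quarter-note beat = 4 sixteenth notes.
Each duration in sixteenth notes: quarter tied to eighth (quarter + eighth) = 6; quarter = 4; quarter rest = 4; dotted quarter note = 6; eighth rest = 2; sixteenth note = 1; quarter = 4; sixteenth tied to eighth (sixteenth + eighth) = 3.
Total: 6 + 4 + 4 + 6 + 2 + 1 + 4 + 3 = 30.
30 ÷ 4 = 7.5 beats.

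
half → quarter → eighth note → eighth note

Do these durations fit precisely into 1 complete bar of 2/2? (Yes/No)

Yes

One bar of 2/2 = 8 eighth notes.
Convert each value to eighth notes: half = 4; quarter = 2; eighth note = 1; eighth note = 1.
Adding: 4 + 2 + 1 + 1 = 8.
8 equals 8, so the answer is Yes.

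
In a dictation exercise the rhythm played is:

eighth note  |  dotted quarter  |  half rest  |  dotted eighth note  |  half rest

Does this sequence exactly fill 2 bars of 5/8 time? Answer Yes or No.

One bar of 5/8 = 10 sixteenth notes, so 2 bars = 20.
In sixteenth notes: eighth note = 2; dotted quarter = 6; half rest = 8; dotted eighth note = 3; half rest = 8.
Total: 2 + 6 + 8 + 3 + 8 = 27.
27 exceeds 20, so the answer is No.

No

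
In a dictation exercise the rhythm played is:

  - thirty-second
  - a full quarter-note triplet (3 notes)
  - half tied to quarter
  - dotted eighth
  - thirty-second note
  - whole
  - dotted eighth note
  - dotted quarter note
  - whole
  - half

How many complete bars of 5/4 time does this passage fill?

3

One bar of 5/4 = 40 thirty-second notes.
Convert each value to thirty-second notes: thirty-second = 1; a full quarter-note triplet (3 notes) (three triplet quarters span one half) = 16; half tied to quarter (half + quarter) = 24; dotted eighth = 6; thirty-second note = 1; whole = 32; dotted eighth note = 6; dotted quarter note = 12; whole = 32; half = 16.
Sum: 1 + 16 + 24 + 6 + 1 + 32 + 6 + 12 + 32 + 16 = 146.
146 ÷ 40 = 3 complete bars with 26 left over.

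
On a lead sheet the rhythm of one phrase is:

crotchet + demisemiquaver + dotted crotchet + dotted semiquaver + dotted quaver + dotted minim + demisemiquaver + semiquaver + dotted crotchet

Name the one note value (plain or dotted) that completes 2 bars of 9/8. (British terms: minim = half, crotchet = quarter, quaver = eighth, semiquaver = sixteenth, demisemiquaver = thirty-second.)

2 bars of 9/8 = 72 thirty-second notes.
In thirty-second notes: crotchet = 8; demisemiquaver = 1; dotted crotchet = 12; dotted semiquaver = 3; dotted quaver = 6; dotted minim = 24; demisemiquaver = 1; semiquaver = 2; dotted crotchet = 12.
Altogether 8 + 1 + 12 + 3 + 6 + 24 + 1 + 2 + 12 = 69.
Remaining: 72 − 69 = 3 thirty-second notes, which is a dotted sixteenth note.

dotted sixteenth note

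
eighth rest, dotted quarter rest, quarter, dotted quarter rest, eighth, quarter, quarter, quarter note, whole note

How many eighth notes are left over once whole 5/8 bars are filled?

One bar of 5/8 = 5 eighth notes.
In eighth notes: eighth rest = 1; dotted quarter rest = 3; quarter = 2; dotted quarter rest = 3; eighth = 1; quarter = 2; quarter = 2; quarter note = 2; whole note = 8.
Adding: 1 + 3 + 2 + 3 + 1 + 2 + 2 + 2 + 8 = 24.
24 ÷ 5 = 4 complete bars with 4 eighth notes remaining.

4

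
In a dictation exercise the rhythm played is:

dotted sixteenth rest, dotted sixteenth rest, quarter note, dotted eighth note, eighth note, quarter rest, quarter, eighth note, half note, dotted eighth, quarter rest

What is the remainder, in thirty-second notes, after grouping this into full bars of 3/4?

2

One bar of 3/4 = 24 thirty-second notes.
Working in thirty-second notes: dotted sixteenth rest = 3; dotted sixteenth rest = 3; quarter note = 8; dotted eighth note = 6; eighth note = 4; quarter rest = 8; quarter = 8; eighth note = 4; half note = 16; dotted eighth = 6; quarter rest = 8.
Sum: 3 + 3 + 8 + 6 + 4 + 8 + 8 + 4 + 16 + 6 + 8 = 74.
74 ÷ 24 = 3 complete bars with 2 thirty-second notes remaining.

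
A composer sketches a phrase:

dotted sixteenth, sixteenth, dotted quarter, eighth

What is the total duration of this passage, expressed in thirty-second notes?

21

Each duration in thirty-second notes: dotted sixteenth = 3; sixteenth = 2; dotted quarter = 12; eighth = 4.
Total: 3 + 2 + 12 + 4 = 21 thirty-second notes.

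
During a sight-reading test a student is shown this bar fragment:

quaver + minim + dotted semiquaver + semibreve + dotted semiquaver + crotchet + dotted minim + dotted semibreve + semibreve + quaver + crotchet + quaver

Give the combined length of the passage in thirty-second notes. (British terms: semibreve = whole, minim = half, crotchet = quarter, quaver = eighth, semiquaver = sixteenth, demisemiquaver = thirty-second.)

186

Express everything in thirty-second notes: quaver = 4; minim = 16; dotted semiquaver = 3; semibreve = 32; dotted semiquaver = 3; crotchet = 8; dotted minim = 24; dotted semibreve = 48; semibreve = 32; quaver = 4; crotchet = 8; quaver = 4.
Adding: 4 + 16 + 3 + 32 + 3 + 8 + 24 + 48 + 32 + 4 + 8 + 4 = 186 thirty-second notes.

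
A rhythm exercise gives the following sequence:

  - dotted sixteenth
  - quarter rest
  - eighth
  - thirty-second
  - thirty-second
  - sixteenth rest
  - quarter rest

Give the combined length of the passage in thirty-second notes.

27

Express everything in thirty-second notes: dotted sixteenth = 3; quarter rest = 8; eighth = 4; thirty-second = 1; thirty-second = 1; sixteenth rest = 2; quarter rest = 8.
Total: 3 + 8 + 4 + 1 + 1 + 2 + 8 = 27 thirty-second notes.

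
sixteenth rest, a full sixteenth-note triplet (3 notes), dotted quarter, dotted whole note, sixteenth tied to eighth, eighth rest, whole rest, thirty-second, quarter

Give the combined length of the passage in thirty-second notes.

Express everything in thirty-second notes: sixteenth rest = 2; a full sixteenth-note triplet (3 notes) (three triplet sixteenths span one eighth) = 4; dotted quarter = 12; dotted whole note = 48; sixteenth tied to eighth (sixteenth + eighth) = 6; eighth rest = 4; whole rest = 32; thirty-second = 1; quarter = 8.
Sum: 2 + 4 + 12 + 48 + 6 + 4 + 32 + 1 + 8 = 117 thirty-second notes.

117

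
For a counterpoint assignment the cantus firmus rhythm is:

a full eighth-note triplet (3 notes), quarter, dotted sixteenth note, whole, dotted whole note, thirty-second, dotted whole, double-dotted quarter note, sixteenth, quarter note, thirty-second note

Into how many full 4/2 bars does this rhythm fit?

2

One bar of 4/2 = 64 thirty-second notes.
Convert each value to thirty-second notes: a full eighth-note triplet (3 notes) (three triplet eighths span one quarter) = 8; quarter = 8; dotted sixteenth note = 3; whole = 32; dotted whole note = 48; thirty-second = 1; dotted whole = 48; double-dotted quarter note = 14; sixteenth = 2; quarter note = 8; thirty-second note = 1.
Altogether 8 + 8 + 3 + 32 + 48 + 1 + 48 + 14 + 2 + 8 + 1 = 173.
173 ÷ 64 = 2 complete bars with 45 left over.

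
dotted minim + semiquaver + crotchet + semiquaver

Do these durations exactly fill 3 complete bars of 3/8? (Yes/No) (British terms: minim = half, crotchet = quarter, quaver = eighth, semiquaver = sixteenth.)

Yes

One bar of 3/8 = 6 sixteenth notes, so 3 bars = 18.
In sixteenth notes: dotted minim = 12; semiquaver = 1; crotchet = 4; semiquaver = 1.
Total: 12 + 1 + 4 + 1 = 18.
18 equals 18, so the answer is Yes.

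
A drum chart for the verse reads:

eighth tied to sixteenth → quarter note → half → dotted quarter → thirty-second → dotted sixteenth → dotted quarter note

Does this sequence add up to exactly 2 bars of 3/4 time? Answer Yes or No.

No

One bar of 3/4 = 24 thirty-second notes, so 2 bars = 48.
Each duration in thirty-second notes: eighth tied to sixteenth (eighth + sixteenth) = 6; quarter note = 8; half = 16; dotted quarter = 12; thirty-second = 1; dotted sixteenth = 3; dotted quarter note = 12.
Altogether 6 + 8 + 16 + 12 + 1 + 3 + 12 = 58.
58 exceeds 48, so the answer is No.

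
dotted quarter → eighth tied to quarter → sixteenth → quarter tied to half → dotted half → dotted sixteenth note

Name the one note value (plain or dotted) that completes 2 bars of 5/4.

2 bars of 5/4 = 80 thirty-second notes.
Convert each value to thirty-second notes: dotted quarter = 12; eighth tied to quarter (eighth + quarter) = 12; sixteenth = 2; quarter tied to half (quarter + half) = 24; dotted half = 24; dotted sixteenth note = 3.
Sum: 12 + 12 + 2 + 24 + 24 + 3 = 77.
Remaining: 80 − 77 = 3 thirty-second notes, which is a dotted sixteenth note.

dotted sixteenth note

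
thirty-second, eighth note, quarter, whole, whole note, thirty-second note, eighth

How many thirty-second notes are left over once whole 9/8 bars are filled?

10

One bar of 9/8 = 36 thirty-second notes.
Working in thirty-second notes: thirty-second = 1; eighth note = 4; quarter = 8; whole = 32; whole note = 32; thirty-second note = 1; eighth = 4.
Altogether 1 + 4 + 8 + 32 + 32 + 1 + 4 = 82.
82 ÷ 36 = 2 complete bars with 10 thirty-second notes remaining.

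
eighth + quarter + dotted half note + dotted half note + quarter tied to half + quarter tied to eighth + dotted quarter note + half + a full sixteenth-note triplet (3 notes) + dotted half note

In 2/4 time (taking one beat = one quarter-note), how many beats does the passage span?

One quarter-note beat = 2 eighth notes.
Express everything in eighth notes: eighth = 1; quarter = 2; dotted half note = 6; dotted half note = 6; quarter tied to half (quarter + half) = 6; quarter tied to eighth (quarter + eighth) = 3; dotted quarter note = 3; half = 4; a full sixteenth-note triplet (3 notes) (three triplet sixteenths span one eighth) = 1; dotted half note = 6.
Sum: 1 + 2 + 6 + 6 + 6 + 3 + 3 + 4 + 1 + 6 = 38.
38 ÷ 2 = 19 beats.

19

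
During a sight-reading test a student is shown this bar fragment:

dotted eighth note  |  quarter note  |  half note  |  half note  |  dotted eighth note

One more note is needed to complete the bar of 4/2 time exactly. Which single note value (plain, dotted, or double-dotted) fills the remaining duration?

dotted quarter note

The bar of 4/2 = 32 sixteenth notes.
Convert each value to sixteenth notes: dotted eighth note = 3; quarter note = 4; half note = 8; half note = 8; dotted eighth note = 3.
Altogether 3 + 4 + 8 + 8 + 3 = 26.
Remaining: 32 − 26 = 6 sixteenth notes, which is a dotted quarter note.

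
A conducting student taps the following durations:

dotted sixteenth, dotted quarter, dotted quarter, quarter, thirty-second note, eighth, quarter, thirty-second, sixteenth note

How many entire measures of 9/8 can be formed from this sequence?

One bar of 9/8 = 36 thirty-second notes.
In thirty-second notes: dotted sixteenth = 3; dotted quarter = 12; dotted quarter = 12; quarter = 8; thirty-second note = 1; eighth = 4; quarter = 8; thirty-second = 1; sixteenth note = 2.
Adding: 3 + 12 + 12 + 8 + 1 + 4 + 8 + 1 + 2 = 51.
51 ÷ 36 = 1 complete bar with 15 left over.

1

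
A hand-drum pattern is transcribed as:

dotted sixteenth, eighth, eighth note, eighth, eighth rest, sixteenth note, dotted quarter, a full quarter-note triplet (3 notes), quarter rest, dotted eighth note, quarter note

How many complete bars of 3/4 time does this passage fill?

2

One bar of 3/4 = 24 thirty-second notes.
Convert each value to thirty-second notes: dotted sixteenth = 3; eighth = 4; eighth note = 4; eighth = 4; eighth rest = 4; sixteenth note = 2; dotted quarter = 12; a full quarter-note triplet (3 notes) (three triplet quarters span one half) = 16; quarter rest = 8; dotted eighth note = 6; quarter note = 8.
Adding: 3 + 4 + 4 + 4 + 4 + 2 + 12 + 16 + 8 + 6 + 8 = 71.
71 ÷ 24 = 2 complete bars with 23 left over.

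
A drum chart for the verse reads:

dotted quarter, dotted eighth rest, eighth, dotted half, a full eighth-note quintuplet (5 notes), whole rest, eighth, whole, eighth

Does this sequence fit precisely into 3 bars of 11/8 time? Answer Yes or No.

No

One bar of 11/8 = 22 sixteenth notes, so 3 bars = 66.
In sixteenth notes: dotted quarter = 6; dotted eighth rest = 3; eighth = 2; dotted half = 12; a full eighth-note quintuplet (5 notes) (five quintuplet eighths span one half) = 8; whole rest = 16; eighth = 2; whole = 16; eighth = 2.
Sum: 6 + 3 + 2 + 12 + 8 + 16 + 2 + 16 + 2 = 67.
67 exceeds 66, so the answer is No.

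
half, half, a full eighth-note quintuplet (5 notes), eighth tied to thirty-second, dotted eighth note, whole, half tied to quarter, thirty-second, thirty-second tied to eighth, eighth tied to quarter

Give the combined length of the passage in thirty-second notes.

Convert each value to thirty-second notes: half = 16; half = 16; a full eighth-note quintuplet (5 notes) (five quintuplet eighths span one half) = 16; eighth tied to thirty-second (eighth + thirty-second) = 5; dotted eighth note = 6; whole = 32; half tied to quarter (half + quarter) = 24; thirty-second = 1; thirty-second tied to eighth (thirty-second + eighth) = 5; eighth tied to quarter (eighth + quarter) = 12.
Altogether 16 + 16 + 16 + 5 + 6 + 32 + 24 + 1 + 5 + 12 = 133 thirty-second notes.

133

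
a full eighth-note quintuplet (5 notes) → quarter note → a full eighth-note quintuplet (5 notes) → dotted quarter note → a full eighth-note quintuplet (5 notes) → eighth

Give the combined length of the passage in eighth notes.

Each duration in eighth notes: a full eighth-note quintuplet (5 notes) (five quintuplet eighths span one half) = 4; quarter note = 2; a full eighth-note quintuplet (5 notes) (five quintuplet eighths span one half) = 4; dotted quarter note = 3; a full eighth-note quintuplet (5 notes) (five quintuplet eighths span one half) = 4; eighth = 1.
Altogether 4 + 2 + 4 + 3 + 4 + 1 = 18 eighth notes.

18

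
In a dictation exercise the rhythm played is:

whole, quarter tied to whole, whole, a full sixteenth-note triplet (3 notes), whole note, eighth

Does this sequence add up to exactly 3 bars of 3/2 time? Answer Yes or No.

Yes

One bar of 3/2 = 12 eighth notes, so 3 bars = 36.
Working in eighth notes: whole = 8; quarter tied to whole (quarter + whole) = 10; whole = 8; a full sixteenth-note triplet (3 notes) (three triplet sixteenths span one eighth) = 1; whole note = 8; eighth = 1.
Total: 8 + 10 + 8 + 1 + 8 + 1 = 36.
36 equals 36, so the answer is Yes.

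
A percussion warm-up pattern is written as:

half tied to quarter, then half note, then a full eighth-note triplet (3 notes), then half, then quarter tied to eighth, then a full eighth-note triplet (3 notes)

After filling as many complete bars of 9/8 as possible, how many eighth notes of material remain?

3

One bar of 9/8 = 9 eighth notes.
In eighth notes: half tied to quarter (half + quarter) = 6; half note = 4; a full eighth-note triplet (3 notes) (three triplet eighths span one quarter) = 2; half = 4; quarter tied to eighth (quarter + eighth) = 3; a full eighth-note triplet (3 notes) (three triplet eighths span one quarter) = 2.
Sum: 6 + 4 + 2 + 4 + 3 + 2 = 21.
21 ÷ 9 = 2 complete bars with 3 eighth notes remaining.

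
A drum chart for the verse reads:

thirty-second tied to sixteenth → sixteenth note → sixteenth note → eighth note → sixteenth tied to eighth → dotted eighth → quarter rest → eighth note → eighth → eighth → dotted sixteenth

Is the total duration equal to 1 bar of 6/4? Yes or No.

One bar of 6/4 = 48 thirty-second notes.
Working in thirty-second notes: thirty-second tied to sixteenth (thirty-second + sixteenth) = 3; sixteenth note = 2; sixteenth note = 2; eighth note = 4; sixteenth tied to eighth (sixteenth + eighth) = 6; dotted eighth = 6; quarter rest = 8; eighth note = 4; eighth = 4; eighth = 4; dotted sixteenth = 3.
Adding: 3 + 2 + 2 + 4 + 6 + 6 + 8 + 4 + 4 + 4 + 3 = 46.
46 falls short of 48, so the answer is No.

No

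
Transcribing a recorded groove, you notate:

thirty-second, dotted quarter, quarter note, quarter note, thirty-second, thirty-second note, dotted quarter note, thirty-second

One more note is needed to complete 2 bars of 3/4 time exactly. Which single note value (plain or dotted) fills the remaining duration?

eighth note

2 bars of 3/4 = 48 thirty-second notes.
Express everything in thirty-second notes: thirty-second = 1; dotted quarter = 12; quarter note = 8; quarter note = 8; thirty-second = 1; thirty-second note = 1; dotted quarter note = 12; thirty-second = 1.
Altogether 1 + 12 + 8 + 8 + 1 + 1 + 12 + 1 = 44.
Remaining: 48 − 44 = 4 thirty-second notes, which is a eighth note.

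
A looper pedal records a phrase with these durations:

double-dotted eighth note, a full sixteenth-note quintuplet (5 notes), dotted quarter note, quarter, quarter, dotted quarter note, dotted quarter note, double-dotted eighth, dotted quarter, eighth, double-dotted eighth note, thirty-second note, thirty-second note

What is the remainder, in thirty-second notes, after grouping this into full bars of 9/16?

One bar of 9/16 = 18 thirty-second notes.
Each duration in thirty-second notes: double-dotted eighth note = 7; a full sixteenth-note quintuplet (5 notes) (five quintuplet sixteenths span one quarter) = 8; dotted quarter note = 12; quarter = 8; quarter = 8; dotted quarter note = 12; dotted quarter note = 12; double-dotted eighth = 7; dotted quarter = 12; eighth = 4; double-dotted eighth note = 7; thirty-second note = 1; thirty-second note = 1.
Altogether 7 + 8 + 12 + 8 + 8 + 12 + 12 + 7 + 12 + 4 + 7 + 1 + 1 = 99.
99 ÷ 18 = 5 complete bars with 9 thirty-second notes remaining.

9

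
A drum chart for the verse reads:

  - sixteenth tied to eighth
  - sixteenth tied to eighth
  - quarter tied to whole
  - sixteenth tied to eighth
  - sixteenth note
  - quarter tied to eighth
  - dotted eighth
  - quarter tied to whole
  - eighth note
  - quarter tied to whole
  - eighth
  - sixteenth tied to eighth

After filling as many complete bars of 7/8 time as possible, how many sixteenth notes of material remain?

2

One bar of 7/8 = 14 sixteenth notes.
Express everything in sixteenth notes: sixteenth tied to eighth (sixteenth + eighth) = 3; sixteenth tied to eighth (sixteenth + eighth) = 3; quarter tied to whole (quarter + whole) = 20; sixteenth tied to eighth (sixteenth + eighth) = 3; sixteenth note = 1; quarter tied to eighth (quarter + eighth) = 6; dotted eighth = 3; quarter tied to whole (quarter + whole) = 20; eighth note = 2; quarter tied to whole (quarter + whole) = 20; eighth = 2; sixteenth tied to eighth (sixteenth + eighth) = 3.
Altogether 3 + 3 + 20 + 3 + 1 + 6 + 3 + 20 + 2 + 20 + 2 + 3 = 86.
86 ÷ 14 = 6 complete bars with 2 sixteenth notes remaining.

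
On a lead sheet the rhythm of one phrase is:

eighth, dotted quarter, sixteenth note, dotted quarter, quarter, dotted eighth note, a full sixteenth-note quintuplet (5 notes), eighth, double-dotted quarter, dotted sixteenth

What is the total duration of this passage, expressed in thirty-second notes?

Each duration in thirty-second notes: eighth = 4; dotted quarter = 12; sixteenth note = 2; dotted quarter = 12; quarter = 8; dotted eighth note = 6; a full sixteenth-note quintuplet (5 notes) (five quintuplet sixteenths span one quarter) = 8; eighth = 4; double-dotted quarter = 14; dotted sixteenth = 3.
Altogether 4 + 12 + 2 + 12 + 8 + 6 + 8 + 4 + 14 + 3 = 73 thirty-second notes.

73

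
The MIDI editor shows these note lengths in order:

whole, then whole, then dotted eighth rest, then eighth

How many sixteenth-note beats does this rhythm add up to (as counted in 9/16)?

37

One sixteenth-note beat = 2 thirty-second notes.
In thirty-second notes: whole = 32; whole = 32; dotted eighth rest = 6; eighth = 4.
Altogether 32 + 32 + 6 + 4 = 74.
74 ÷ 2 = 37 beats.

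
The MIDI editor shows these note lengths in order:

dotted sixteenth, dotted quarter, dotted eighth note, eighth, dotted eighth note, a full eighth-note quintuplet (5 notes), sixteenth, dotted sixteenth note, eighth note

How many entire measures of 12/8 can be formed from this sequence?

One bar of 12/8 = 48 thirty-second notes.
Each duration in thirty-second notes: dotted sixteenth = 3; dotted quarter = 12; dotted eighth note = 6; eighth = 4; dotted eighth note = 6; a full eighth-note quintuplet (5 notes) (five quintuplet eighths span one half) = 16; sixteenth = 2; dotted sixteenth note = 3; eighth note = 4.
Sum: 3 + 12 + 6 + 4 + 6 + 16 + 2 + 3 + 4 = 56.
56 ÷ 48 = 1 complete bar with 8 left over.

1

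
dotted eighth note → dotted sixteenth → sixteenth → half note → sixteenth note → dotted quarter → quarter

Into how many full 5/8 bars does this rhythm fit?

One bar of 5/8 = 20 thirty-second notes.
Express everything in thirty-second notes: dotted eighth note = 6; dotted sixteenth = 3; sixteenth = 2; half note = 16; sixteenth note = 2; dotted quarter = 12; quarter = 8.
Sum: 6 + 3 + 2 + 16 + 2 + 12 + 8 = 49.
49 ÷ 20 = 2 complete bars with 9 left over.

2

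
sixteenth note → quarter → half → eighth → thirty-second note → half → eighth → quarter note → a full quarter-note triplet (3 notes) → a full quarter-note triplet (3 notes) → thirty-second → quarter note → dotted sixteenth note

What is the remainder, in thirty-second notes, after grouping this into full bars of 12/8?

One bar of 12/8 = 48 thirty-second notes.
In thirty-second notes: sixteenth note = 2; quarter = 8; half = 16; eighth = 4; thirty-second note = 1; half = 16; eighth = 4; quarter note = 8; a full quarter-note triplet (3 notes) (three triplet quarters span one half) = 16; a full quarter-note triplet (3 notes) (three triplet quarters span one half) = 16; thirty-second = 1; quarter note = 8; dotted sixteenth note = 3.
Total: 2 + 8 + 16 + 4 + 1 + 16 + 4 + 8 + 16 + 16 + 1 + 8 + 3 = 103.
103 ÷ 48 = 2 complete bars with 7 thirty-second notes remaining.

7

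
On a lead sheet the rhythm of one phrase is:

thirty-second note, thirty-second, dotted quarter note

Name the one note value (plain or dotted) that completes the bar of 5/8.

dotted eighth note

The bar of 5/8 = 20 thirty-second notes.
Working in thirty-second notes: thirty-second note = 1; thirty-second = 1; dotted quarter note = 12.
Sum: 1 + 1 + 12 = 14.
Remaining: 20 − 14 = 6 thirty-second notes, which is a dotted eighth note.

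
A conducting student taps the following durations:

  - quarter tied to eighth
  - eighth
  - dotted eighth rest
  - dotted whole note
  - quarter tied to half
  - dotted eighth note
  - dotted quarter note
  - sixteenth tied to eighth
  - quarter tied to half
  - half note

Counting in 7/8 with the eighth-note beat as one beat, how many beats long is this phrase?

One eighth-note beat = 2 sixteenth notes.
Each duration in sixteenth notes: quarter tied to eighth (quarter + eighth) = 6; eighth = 2; dotted eighth rest = 3; dotted whole note = 24; quarter tied to half (quarter + half) = 12; dotted eighth note = 3; dotted quarter note = 6; sixteenth tied to eighth (sixteenth + eighth) = 3; quarter tied to half (quarter + half) = 12; half note = 8.
Altogether 6 + 2 + 3 + 24 + 12 + 3 + 6 + 3 + 12 + 8 = 79.
79 ÷ 2 = 39.5 beats.

39.5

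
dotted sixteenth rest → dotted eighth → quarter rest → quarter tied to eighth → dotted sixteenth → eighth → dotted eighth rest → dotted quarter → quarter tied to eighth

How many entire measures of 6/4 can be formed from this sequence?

One bar of 6/4 = 48 thirty-second notes.
Express everything in thirty-second notes: dotted sixteenth rest = 3; dotted eighth = 6; quarter rest = 8; quarter tied to eighth (quarter + eighth) = 12; dotted sixteenth = 3; eighth = 4; dotted eighth rest = 6; dotted quarter = 12; quarter tied to eighth (quarter + eighth) = 12.
Adding: 3 + 6 + 8 + 12 + 3 + 4 + 6 + 12 + 12 = 66.
66 ÷ 48 = 1 complete bar with 18 left over.

1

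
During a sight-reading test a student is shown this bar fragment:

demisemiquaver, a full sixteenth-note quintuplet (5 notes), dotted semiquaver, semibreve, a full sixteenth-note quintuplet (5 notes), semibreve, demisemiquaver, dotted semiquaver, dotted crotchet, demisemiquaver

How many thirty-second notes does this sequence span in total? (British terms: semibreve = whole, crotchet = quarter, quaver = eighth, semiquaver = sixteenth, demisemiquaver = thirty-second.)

101

Convert each value to thirty-second notes: demisemiquaver = 1; a full sixteenth-note quintuplet (5 notes) (five quintuplet sixteenths span one quarter) = 8; dotted semiquaver = 3; semibreve = 32; a full sixteenth-note quintuplet (5 notes) (five quintuplet sixteenths span one quarter) = 8; semibreve = 32; demisemiquaver = 1; dotted semiquaver = 3; dotted crotchet = 12; demisemiquaver = 1.
Altogether 1 + 8 + 3 + 32 + 8 + 32 + 1 + 3 + 12 + 1 = 101 thirty-second notes.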